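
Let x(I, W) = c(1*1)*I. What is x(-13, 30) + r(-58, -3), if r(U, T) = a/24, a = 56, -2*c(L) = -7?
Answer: -259/6 ≈ -43.167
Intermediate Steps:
c(L) = 7/2 (c(L) = -½*(-7) = 7/2)
x(I, W) = 7*I/2
r(U, T) = 7/3 (r(U, T) = 56/24 = 56*(1/24) = 7/3)
x(-13, 30) + r(-58, -3) = (7/2)*(-13) + 7/3 = -91/2 + 7/3 = -259/6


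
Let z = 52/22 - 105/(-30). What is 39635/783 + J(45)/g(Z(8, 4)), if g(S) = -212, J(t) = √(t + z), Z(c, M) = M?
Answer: 39635/783 - √24618/4664 ≈ 50.586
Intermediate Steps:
z = 129/22 (z = 52*(1/22) - 105*(-1/30) = 26/11 + 7/2 = 129/22 ≈ 5.8636)
J(t) = √(129/22 + t) (J(t) = √(t + 129/22) = √(129/22 + t))
39635/783 + J(45)/g(Z(8, 4)) = 39635/783 + (√(2838 + 484*45)/22)/(-212) = 39635*(1/783) + (√(2838 + 21780)/22)*(-1/212) = 39635/783 + (√24618/22)*(-1/212) = 39635/783 - √24618/4664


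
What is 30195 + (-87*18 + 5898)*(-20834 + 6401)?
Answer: -62493561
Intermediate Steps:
30195 + (-87*18 + 5898)*(-20834 + 6401) = 30195 + (-1566 + 5898)*(-14433) = 30195 + 4332*(-14433) = 30195 - 62523756 = -62493561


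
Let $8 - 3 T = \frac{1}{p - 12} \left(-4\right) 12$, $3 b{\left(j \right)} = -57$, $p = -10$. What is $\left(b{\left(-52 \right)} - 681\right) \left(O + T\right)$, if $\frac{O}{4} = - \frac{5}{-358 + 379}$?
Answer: $- \frac{7600}{11} \approx -690.91$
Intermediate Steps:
$b{\left(j \right)} = -19$ ($b{\left(j \right)} = \frac{1}{3} \left(-57\right) = -19$)
$O = - \frac{20}{21}$ ($O = 4 \left(- \frac{5}{-358 + 379}\right) = 4 \left(- \frac{5}{21}\right) = - \frac{20}{21} \approx -0.95238$)
$T = \frac{64}{33}$ ($T = \frac{8}{3} - \frac{\frac{1}{-10 - 12} \left(-4\right) 12}{3} = \frac{8}{3} - \frac{\frac{1}{-22} \left(-4\right) 12}{3} = \frac{8}{3} - \frac{\left(- \frac{1}{22}\right) \left(-4\right) 12}{3} = \frac{8}{3} - \frac{\frac{2}{11} \cdot 12}{3} = \frac{8}{3} - \frac{8}{11} = \frac{64}{33} \approx 1.9394$)
$\left(b{\left(-52 \right)} - 681\right) \left(O + T\right) = \left(-19 - 681\right) \left(- \frac{20}{21} + \frac{64}{33}\right) = \left(-700\right) \frac{76}{77} = - \frac{7600}{11}$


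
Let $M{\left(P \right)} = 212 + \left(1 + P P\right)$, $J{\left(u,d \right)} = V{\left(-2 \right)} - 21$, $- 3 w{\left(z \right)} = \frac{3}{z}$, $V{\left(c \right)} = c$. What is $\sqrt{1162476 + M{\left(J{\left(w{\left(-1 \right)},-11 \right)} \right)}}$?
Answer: $\sqrt{1163218} \approx 1078.5$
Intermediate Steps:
$w{\left(z \right)} = - \frac{1}{z}$ ($w{\left(z \right)} = - \frac{3 \frac{1}{z}}{3} = - \frac{1}{z}$)
$J{\left(u,d \right)} = -23$ ($J{\left(u,d \right)} = -2 - 21 = -23$)
$M{\left(P \right)} = 213 + P^{2}$ ($M{\left(P \right)} = 212 + \left(1 + P^{2}\right) = 213 + P^{2}$)
$\sqrt{1162476 + M{\left(J{\left(w{\left(-1 \right)},-11 \right)} \right)}} = \sqrt{1162476 + \left(213 + \left(-23\right)^{2}\right)} = \sqrt{1162476 + \left(213 + 529\right)} = \sqrt{1162476 + 742} = \sqrt{1163218}$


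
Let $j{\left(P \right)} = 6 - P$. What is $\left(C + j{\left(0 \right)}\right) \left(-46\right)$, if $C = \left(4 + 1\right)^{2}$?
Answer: $-1426$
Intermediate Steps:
$C = 25$ ($C = 5^{2} = 25$)
$\left(C + j{\left(0 \right)}\right) \left(-46\right) = \left(25 + \left(6 - 0\right)\right) \left(-46\right) = \left(25 + \left(6 + 0\right)\right) \left(-46\right) = \left(25 + 6\right) \left(-46\right) = 31 \left(-46\right) = -1426$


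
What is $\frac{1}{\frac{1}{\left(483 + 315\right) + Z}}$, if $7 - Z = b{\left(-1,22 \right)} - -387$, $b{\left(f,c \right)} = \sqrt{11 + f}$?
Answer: $418 - \sqrt{10} \approx 414.84$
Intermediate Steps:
$Z = -380 - \sqrt{10}$ ($Z = 7 - \left(\sqrt{11 - 1} - -387\right) = 7 - \left(\sqrt{10} + 387\right) = 7 - \left(387 + \sqrt{10}\right) = -380 - \sqrt{10} \approx -383.16$)
$\frac{1}{\frac{1}{\left(483 + 315\right) + Z}} = \frac{1}{\frac{1}{\left(483 + 315\right) - \left(380 + \sqrt{10}\right)}} = \frac{1}{\frac{1}{798 - \left(380 + \sqrt{10}\right)}} = \frac{1}{\frac{1}{418 - \sqrt{10}}} = 418 - \sqrt{10}$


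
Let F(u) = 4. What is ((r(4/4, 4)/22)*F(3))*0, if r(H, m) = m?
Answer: 0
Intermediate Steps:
((r(4/4, 4)/22)*F(3))*0 = ((4/22)*4)*0 = ((4*(1/22))*4)*0 = ((2/11)*4)*0 = (8/11)*0 = 0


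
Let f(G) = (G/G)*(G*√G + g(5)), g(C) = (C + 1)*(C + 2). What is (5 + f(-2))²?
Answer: 2201 - 188*I*√2 ≈ 2201.0 - 265.87*I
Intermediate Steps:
g(C) = (1 + C)*(2 + C)
f(G) = 42 + G^(3/2) (f(G) = (G/G)*(G*√G + (2 + 5² + 3*5)) = 1*(G^(3/2) + (2 + 25 + 15)) = 1*(G^(3/2) + 42) = 1*(42 + G^(3/2)) = 42 + G^(3/2))
(5 + f(-2))² = (5 + (42 + (-2)^(3/2)))² = (5 + (42 - 2*I*√2))² = (47 - 2*I*√2)²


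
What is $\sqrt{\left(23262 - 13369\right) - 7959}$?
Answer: $\sqrt{1934} \approx 43.977$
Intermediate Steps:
$\sqrt{\left(23262 - 13369\right) - 7959} = \sqrt{9893 - 7959} = \sqrt{1934}$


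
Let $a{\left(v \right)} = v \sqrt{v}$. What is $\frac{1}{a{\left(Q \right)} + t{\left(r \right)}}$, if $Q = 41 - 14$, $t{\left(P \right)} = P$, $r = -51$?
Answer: $\frac{17}{5694} + \frac{9 \sqrt{3}}{1898} \approx 0.011199$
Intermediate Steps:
$Q = 27$
$a{\left(v \right)} = v^{\frac{3}{2}}$
$\frac{1}{a{\left(Q \right)} + t{\left(r \right)}} = \frac{1}{27^{\frac{3}{2}} - 51} = \frac{1}{81 \sqrt{3} - 51} = \frac{1}{-51 + 81 \sqrt{3}}$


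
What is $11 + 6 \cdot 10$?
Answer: $71$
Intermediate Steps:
$11 + 6 \cdot 10 = 11 + 60 = 71$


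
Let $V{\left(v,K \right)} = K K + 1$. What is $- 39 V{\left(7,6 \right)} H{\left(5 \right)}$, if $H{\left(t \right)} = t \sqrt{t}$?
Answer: $- 7215 \sqrt{5} \approx -16133.0$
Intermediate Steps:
$V{\left(v,K \right)} = 1 + K^{2}$ ($V{\left(v,K \right)} = K^{2} + 1 = 1 + K^{2}$)
$H{\left(t \right)} = t^{\frac{3}{2}}$
$- 39 V{\left(7,6 \right)} H{\left(5 \right)} = - 39 \left(1 + 6^{2}\right) 5^{\frac{3}{2}} = - 39 \left(1 + 36\right) 5 \sqrt{5} = \left(-39\right) 37 \cdot 5 \sqrt{5} = - 1443 \cdot 5 \sqrt{5} = - 7215 \sqrt{5}$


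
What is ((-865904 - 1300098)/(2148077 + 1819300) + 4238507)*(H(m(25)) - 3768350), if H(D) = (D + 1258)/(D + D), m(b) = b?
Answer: -3168360570060538361729/198368850 ≈ -1.5972e+13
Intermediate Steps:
H(D) = (1258 + D)/(2*D) (H(D) = (1258 + D)/((2*D)) = (1258 + D)*(1/(2*D)) = (1258 + D)/(2*D))
((-865904 - 1300098)/(2148077 + 1819300) + 4238507)*(H(m(25)) - 3768350) = ((-865904 - 1300098)/(2148077 + 1819300) + 4238507)*((½)*(1258 + 25)/25 - 3768350) = (-2166002/3967377 + 4238507)*((½)*(1/25)*1283 - 3768350) = (-2166002*1/3967377 + 4238507)*(1283/50 - 3768350) = (-2166002/3967377 + 4238507)*(-188416217/50) = (16815753020137/3967377)*(-188416217/50) = -3168360570060538361729/198368850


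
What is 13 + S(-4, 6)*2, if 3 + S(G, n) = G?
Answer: -1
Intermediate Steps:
S(G, n) = -3 + G
13 + S(-4, 6)*2 = 13 + (-3 - 4)*2 = 13 - 7*2 = 13 - 14 = -1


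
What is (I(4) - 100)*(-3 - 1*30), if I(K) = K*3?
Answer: 2904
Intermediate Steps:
I(K) = 3*K
(I(4) - 100)*(-3 - 1*30) = (3*4 - 100)*(-3 - 1*30) = (12 - 100)*(-3 - 30) = -88*(-33) = 2904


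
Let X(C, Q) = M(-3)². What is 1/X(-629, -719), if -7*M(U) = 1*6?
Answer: 49/36 ≈ 1.3611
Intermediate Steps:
M(U) = -6/7
X(C, Q) = 36/49 (X(C, Q) = (-6/7)² = 36/49)
1/X(-629, -719) = 1/(36/49) = 49/36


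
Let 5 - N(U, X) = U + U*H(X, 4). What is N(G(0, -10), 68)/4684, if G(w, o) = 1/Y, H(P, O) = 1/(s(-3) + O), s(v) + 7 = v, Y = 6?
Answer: 175/168624 ≈ 0.0010378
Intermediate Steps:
s(v) = -7 + v
H(P, O) = 1/(-10 + O) (H(P, O) = 1/((-7 - 3) + O) = 1/(-10 + O))
G(w, o) = 1/6
N(U, X) = 5 - 5*U/6 (N(U, X) = 5 - (U + U/(-10 + 4)) = 5 - (U + U/(-6)) = 5 - (U + U*(-1/6)) = 5 - (U - U/6) = 5 - 5*U/6)
N(G(0, -10), 68)/4684 = (5 - 5/6*1/6)/4684 = (5 - 5/36)*(1/4684) = (175/36)*(1/4684) = 175/168624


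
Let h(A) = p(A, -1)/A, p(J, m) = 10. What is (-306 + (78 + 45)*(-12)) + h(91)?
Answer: -162152/91 ≈ -1781.9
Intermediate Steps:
h(A) = 10/A
(-306 + (78 + 45)*(-12)) + h(91) = (-306 + (78 + 45)*(-12)) + 10/91 = (-306 + 123*(-12)) + 10*(1/91) = (-306 - 1476) + 10/91 = -1782 + 10/91 = -162152/91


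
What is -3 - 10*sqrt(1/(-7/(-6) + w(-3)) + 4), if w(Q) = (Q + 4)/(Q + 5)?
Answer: -3 - 2*sqrt(115) ≈ -24.448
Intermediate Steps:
w(Q) = (4 + Q)/(5 + Q)
-3 - 10*sqrt(1/(-7/(-6) + w(-3)) + 4) = -3 - 10*sqrt(1/(-7/(-6) + (4 - 3)/(5 - 3)) + 4) = -3 - 10*sqrt(1/(-7*(-1/6) + 1/2) + 4) = -3 - 10*sqrt(1/(7/6 + (1/2)*1) + 4) = -3 - 10*sqrt(1/(7/6 + 1/2) + 4) = -3 - 10*sqrt(1/(5/3) + 4) = -3 - 10*sqrt(3/5 + 4) = -3 - 2*sqrt(115)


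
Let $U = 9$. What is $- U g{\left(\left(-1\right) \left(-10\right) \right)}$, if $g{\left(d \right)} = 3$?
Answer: $-27$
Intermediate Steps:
$- U g{\left(\left(-1\right) \left(-10\right) \right)} = \left(-1\right) 9 \cdot 3 = \left(-9\right) 3 = -27$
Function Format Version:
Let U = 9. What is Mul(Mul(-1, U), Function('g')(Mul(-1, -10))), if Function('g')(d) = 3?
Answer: -27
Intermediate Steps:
Mul(Mul(-1, U), Function('g')(Mul(-1, -10))) = Mul(Mul(-1, 9), 3) = Mul(-9, 3) = -27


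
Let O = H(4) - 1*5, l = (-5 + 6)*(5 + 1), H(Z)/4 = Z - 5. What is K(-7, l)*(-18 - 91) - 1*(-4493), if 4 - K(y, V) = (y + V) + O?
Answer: 2967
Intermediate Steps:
H(Z) = -20 + 4*Z (H(Z) = 4*(Z - 5) = 4*(-5 + Z) = -20 + 4*Z)
l = 6 (l = 1*6 = 6)
O = -9 (O = (-20 + 4*4) - 1*5 = (-20 + 16) - 5 = -4 - 5 = -9)
K(y, V) = 13 - V - y (K(y, V) = 4 - ((y + V) - 9) = 4 - ((V + y) - 9) = 4 - (-9 + V + y) = 4 + (9 - V - y) = 13 - V - y)
K(-7, l)*(-18 - 91) - 1*(-4493) = (13 - 1*6 - 1*(-7))*(-18 - 91) - 1*(-4493) = (13 - 6 + 7)*(-109) + 4493 = 14*(-109) + 4493 = -1526 + 4493 = 2967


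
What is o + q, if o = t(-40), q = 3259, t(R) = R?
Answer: 3219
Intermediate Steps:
o = -40
o + q = -40 + 3259 = 3219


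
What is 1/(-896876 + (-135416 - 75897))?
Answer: -1/1108189 ≈ -9.0237e-7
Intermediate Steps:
1/(-896876 + (-135416 - 75897)) = 1/(-896876 - 211313) = 1/(-1108189) = -1/1108189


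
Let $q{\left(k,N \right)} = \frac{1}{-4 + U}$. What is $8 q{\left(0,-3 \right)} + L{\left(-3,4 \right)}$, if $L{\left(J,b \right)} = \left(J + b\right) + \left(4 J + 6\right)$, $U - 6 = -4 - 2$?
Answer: $-7$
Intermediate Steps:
$U = 0$ ($U = 6 - 6 = 0$)
$L{\left(J,b \right)} = 6 + b + 5 J$ ($L{\left(J,b \right)} = \left(J + b\right) + \left(6 + 4 J\right) = 6 + b + 5 J$)
$q{\left(k,N \right)} = - \frac{1}{4}$ ($q{\left(k,N \right)} = \frac{1}{-4 + 0} = \frac{1}{-4} = - \frac{1}{4}$)
$8 q{\left(0,-3 \right)} + L{\left(-3,4 \right)} = 8 \left(- \frac{1}{4}\right) + \left(6 + 4 + 5 \left(-3\right)\right) = -2 + \left(6 + 4 - 15\right) = -2 - 5 = -7$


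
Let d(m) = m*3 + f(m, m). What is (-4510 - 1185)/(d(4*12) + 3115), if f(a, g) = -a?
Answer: -5695/3211 ≈ -1.7736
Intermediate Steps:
d(m) = 2*m (d(m) = m*3 - m = 3*m - m = 2*m)
(-4510 - 1185)/(d(4*12) + 3115) = (-4510 - 1185)/(2*(4*12) + 3115) = -5695/(2*48 + 3115) = -5695/(96 + 3115) = -5695/3211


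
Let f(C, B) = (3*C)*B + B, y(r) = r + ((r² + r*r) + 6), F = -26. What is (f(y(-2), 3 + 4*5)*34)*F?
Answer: -752284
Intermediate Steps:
y(r) = 6 + r + 2*r² (y(r) = r + ((r² + r²) + 6) = r + (2*r² + 6) = r + (6 + 2*r²) = 6 + r + 2*r²)
f(C, B) = B + 3*B*C (f(C, B) = 3*B*C + B = B + 3*B*C)
(f(y(-2), 3 + 4*5)*34)*F = (((3 + 4*5)*(1 + 3*(6 - 2 + 2*(-2)²)))*34)*(-26) = (((3 + 20)*(1 + 3*(6 - 2 + 2*4)))*34)*(-26) = ((23*(1 + 3*(6 - 2 + 8)))*34)*(-26) = ((23*(1 + 3*12))*34)*(-26) = ((23*(1 + 36))*34)*(-26) = ((23*37)*34)*(-26) = (851*34)*(-26) = 28934*(-26) = -752284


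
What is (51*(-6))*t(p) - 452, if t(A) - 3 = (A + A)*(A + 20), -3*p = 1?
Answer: 2642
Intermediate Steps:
p = -1/3 (p = -1/3*1 = -1/3 ≈ -0.33333)
t(A) = 3 + 2*A*(20 + A) (t(A) = 3 + (A + A)*(A + 20) = 3 + (2*A)*(20 + A) = 3 + 2*A*(20 + A))
(51*(-6))*t(p) - 452 = (51*(-6))*(3 + 2*(-1/3)**2 + 40*(-1/3)) - 452 = -306*(3 + 2*(1/9) - 40/3) - 452 = -306*(3 + 2/9 - 40/3) - 452 = -306*(-91/9) - 452 = 3094 - 452 = 2642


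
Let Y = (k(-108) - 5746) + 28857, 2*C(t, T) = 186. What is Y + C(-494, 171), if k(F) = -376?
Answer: 22828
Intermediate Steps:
C(t, T) = 93 (C(t, T) = (1/2)*186 = 93)
Y = 22735 (Y = (-376 - 5746) + 28857 = -6122 + 28857 = 22735)
Y + C(-494, 171) = 22735 + 93 = 22828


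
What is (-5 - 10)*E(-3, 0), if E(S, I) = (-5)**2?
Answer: -375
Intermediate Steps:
E(S, I) = 25
(-5 - 10)*E(-3, 0) = (-5 - 10)*25 = -15*25 = -375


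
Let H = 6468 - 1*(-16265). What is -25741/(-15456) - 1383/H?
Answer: 563794505/351361248 ≈ 1.6046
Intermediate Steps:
H = 22733 (H = 6468 + 16265 = 22733)
-25741/(-15456) - 1383/H = -25741/(-15456) - 1383/22733 = -25741*(-1/15456) - 1383*1/22733 = 25741/15456 - 1383/22733 = 563794505/351361248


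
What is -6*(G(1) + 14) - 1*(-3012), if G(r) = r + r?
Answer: 2916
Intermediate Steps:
G(r) = 2*r
-6*(G(1) + 14) - 1*(-3012) = -6*(2*1 + 14) - 1*(-3012) = -6*(2 + 14) + 3012 = -6*16 + 3012 = -96 + 3012 = 2916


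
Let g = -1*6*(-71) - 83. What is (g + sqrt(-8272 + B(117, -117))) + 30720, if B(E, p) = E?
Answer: 31063 + I*sqrt(8155) ≈ 31063.0 + 90.305*I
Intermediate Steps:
g = 343 (g = -6*(-71) - 83 = 426 - 83 = 343)
(g + sqrt(-8272 + B(117, -117))) + 30720 = (343 + sqrt(-8272 + 117)) + 30720 = (343 + sqrt(-8155)) + 30720 = (343 + I*sqrt(8155)) + 30720 = 31063 + I*sqrt(8155)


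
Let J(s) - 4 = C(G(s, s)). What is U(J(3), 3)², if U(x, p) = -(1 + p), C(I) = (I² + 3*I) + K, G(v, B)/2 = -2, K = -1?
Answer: 16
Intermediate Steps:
G(v, B) = -4 (G(v, B) = 2*(-2) = -4)
C(I) = -1 + I² + 3*I (C(I) = (I² + 3*I) - 1 = -1 + I² + 3*I)
J(s) = 7 (J(s) = 4 + (-1 + (-4)² + 3*(-4)) = 4 + (-1 + 16 - 12) = 4 + 3 = 7)
U(x, p) = -1 - p
U(J(3), 3)² = (-1 - 1*3)² = (-1 - 3)² = (-4)² = 16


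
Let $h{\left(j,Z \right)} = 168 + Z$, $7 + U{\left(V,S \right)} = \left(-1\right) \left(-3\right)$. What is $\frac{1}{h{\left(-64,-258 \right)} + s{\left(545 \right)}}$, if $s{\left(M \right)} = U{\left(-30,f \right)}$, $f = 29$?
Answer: $- \frac{1}{94} \approx -0.010638$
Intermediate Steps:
$U{\left(V,S \right)} = -4$ ($U{\left(V,S \right)} = -7 - -3 = -7 + 3 = -4$)
$s{\left(M \right)} = -4$
$\frac{1}{h{\left(-64,-258 \right)} + s{\left(545 \right)}} = \frac{1}{\left(168 - 258\right) - 4} = \frac{1}{-90 - 4} = \frac{1}{-94} = - \frac{1}{94}$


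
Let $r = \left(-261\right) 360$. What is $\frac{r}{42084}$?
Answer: $- \frac{2610}{1169} \approx -2.2327$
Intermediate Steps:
$r = -93960$
$\frac{r}{42084} = - \frac{93960}{42084} = \left(-93960\right) \frac{1}{42084} = - \frac{2610}{1169}$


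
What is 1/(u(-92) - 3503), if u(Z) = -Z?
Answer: -1/3411 ≈ -0.00029317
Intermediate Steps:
1/(u(-92) - 3503) = 1/(-1*(-92) - 3503) = 1/(92 - 3503) = 1/(-3411) = -1/3411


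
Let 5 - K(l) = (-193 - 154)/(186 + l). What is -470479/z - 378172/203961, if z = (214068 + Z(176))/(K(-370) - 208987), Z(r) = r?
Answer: 3689914002216281053/8040325369056 ≈ 4.5893e+5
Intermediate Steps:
K(l) = 5 + 347/(186 + l) (K(l) = 5 - (-193 - 154)/(186 + l) = 5 - (-347)/(186 + l) = 5 + 347/(186 + l))
z = -39420896/38453035 (z = (214068 + 176)/((1277 + 5*(-370))/(186 - 370) - 208987) = 214244/((1277 - 1850)/(-184) - 208987) = 214244/(-1/184*(-573) - 208987) = 214244/(573/184 - 208987) = 214244/(-38453035/184) = 214244*(-184/38453035) = -39420896/38453035 ≈ -1.0252)
-470479/z - 378172/203961 = -470479/(-39420896/38453035) - 378172/203961 = -470479*(-38453035/39420896) - 378172*1/203961 = 18091345453765/39420896 - 378172/203961 = 3689914002216281053/8040325369056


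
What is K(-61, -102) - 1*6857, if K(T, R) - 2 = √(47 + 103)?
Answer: -6855 + 5*√6 ≈ -6842.8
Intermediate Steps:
K(T, R) = 2 + 5*√6 (K(T, R) = 2 + √(47 + 103) = 2 + √150 = 2 + 5*√6)
K(-61, -102) - 1*6857 = (2 + 5*√6) - 1*6857 = (2 + 5*√6) - 6857 = -6855 + 5*√6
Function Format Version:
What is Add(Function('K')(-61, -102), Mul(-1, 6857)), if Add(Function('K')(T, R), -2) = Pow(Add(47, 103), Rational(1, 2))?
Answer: Add(-6855, Mul(5, Pow(6, Rational(1, 2)))) ≈ -6842.8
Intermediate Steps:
Function('K')(T, R) = Add(2, Mul(5, Pow(6, Rational(1, 2)))) (Function('K')(T, R) = Add(2, Pow(Add(47, 103), Rational(1, 2))) = Add(2, Pow(150, Rational(1, 2))) = Add(2, Mul(5, Pow(6, Rational(1, 2)))))
Add(Function('K')(-61, -102), Mul(-1, 6857)) = Add(Add(2, Mul(5, Pow(6, Rational(1, 2)))), Mul(-1, 6857)) = Add(Add(2, Mul(5, Pow(6, Rational(1, 2)))), -6857) = Add(-6855, Mul(5, Pow(6, Rational(1, 2))))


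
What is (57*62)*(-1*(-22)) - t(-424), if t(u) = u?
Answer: 78172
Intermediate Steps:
(57*62)*(-1*(-22)) - t(-424) = (57*62)*(-1*(-22)) - 1*(-424) = 3534*22 + 424 = 77748 + 424 = 78172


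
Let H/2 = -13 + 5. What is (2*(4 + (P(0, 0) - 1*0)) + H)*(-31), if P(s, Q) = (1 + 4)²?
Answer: -1302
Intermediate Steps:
P(s, Q) = 25 (P(s, Q) = 5² = 25)
H = -16 (H = 2*(-13 + 5) = 2*(-8) = -16)
(2*(4 + (P(0, 0) - 1*0)) + H)*(-31) = (2*(4 + (25 - 1*0)) - 16)*(-31) = (2*(4 + (25 + 0)) - 16)*(-31) = (2*(4 + 25) - 16)*(-31) = (2*29 - 16)*(-31) = (58 - 16)*(-31) = 42*(-31) = -1302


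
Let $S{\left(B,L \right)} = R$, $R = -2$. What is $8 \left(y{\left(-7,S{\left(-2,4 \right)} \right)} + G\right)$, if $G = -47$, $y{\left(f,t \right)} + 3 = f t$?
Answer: $-288$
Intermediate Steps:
$S{\left(B,L \right)} = -2$
$y{\left(f,t \right)} = -3 + f t$
$8 \left(y{\left(-7,S{\left(-2,4 \right)} \right)} + G\right) = 8 \left(\left(-3 - -14\right) - 47\right) = 8 \left(\left(-3 + 14\right) - 47\right) = 8 \left(11 - 47\right) = 8 \left(-36\right) = -288$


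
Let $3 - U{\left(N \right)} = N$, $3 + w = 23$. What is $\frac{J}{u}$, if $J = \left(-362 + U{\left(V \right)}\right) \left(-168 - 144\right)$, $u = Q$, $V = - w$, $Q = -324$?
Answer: $- \frac{2938}{9} \approx -326.44$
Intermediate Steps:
$w = 20$ ($w = -3 + 23 = 20$)
$V = -20$ ($V = \left(-1\right) 20 = -20$)
$U{\left(N \right)} = 3 - N$
$u = -324$
$J = 105768$ ($J = \left(-362 + \left(3 - -20\right)\right) \left(-168 - 144\right) = \left(-362 + \left(3 + 20\right)\right) \left(-312\right) = \left(-362 + 23\right) \left(-312\right) = \left(-339\right) \left(-312\right) = 105768$)
$\frac{J}{u} = \frac{105768}{-324} = 105768 \left(- \frac{1}{324}\right) = - \frac{2938}{9}$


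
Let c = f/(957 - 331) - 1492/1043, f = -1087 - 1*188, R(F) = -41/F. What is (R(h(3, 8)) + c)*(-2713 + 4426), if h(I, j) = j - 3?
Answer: -65245982499/3264590 ≈ -19986.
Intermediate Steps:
h(I, j) = -3 + j
f = -1275 (f = -1087 - 188 = -1275)
c = -2263817/652918 (c = -1275/(957 - 331) - 1492/1043 = -1275/626 - 1492*1/1043 = -1275*1/626 - 1492/1043 = -1275/626 - 1492/1043 = -2263817/652918 ≈ -3.4672)
(R(h(3, 8)) + c)*(-2713 + 4426) = (-41/(-3 + 8) - 2263817/652918)*(-2713 + 4426) = (-41/5 - 2263817/652918)*1713 = -38088723/3264590*1713 = -65245982499/3264590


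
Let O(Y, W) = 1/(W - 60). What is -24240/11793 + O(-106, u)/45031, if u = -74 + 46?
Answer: -32018846171/15577483768 ≈ -2.0555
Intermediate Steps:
u = -28
O(Y, W) = 1/(-60 + W)
-24240/11793 + O(-106, u)/45031 = -24240/11793 + 1/(-60 - 28*45031) = -24240*1/11793 + (1/45031)/(-88) = -8080/3931 - 1/88*1/45031 = -8080/3931 - 1/3962728 = -32018846171/15577483768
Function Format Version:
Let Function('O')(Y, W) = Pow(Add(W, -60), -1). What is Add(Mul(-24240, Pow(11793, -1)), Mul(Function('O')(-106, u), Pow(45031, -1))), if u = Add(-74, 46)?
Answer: Rational(-32018846171, 15577483768) ≈ -2.0555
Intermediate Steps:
u = -28
Function('O')(Y, W) = Pow(Add(-60, W), -1)
Add(Mul(-24240, Pow(11793, -1)), Mul(Function('O')(-106, u), Pow(45031, -1))) = Add(Mul(-24240, Pow(11793, -1)), Mul(Pow(Add(-60, -28), -1), Pow(45031, -1))) = Add(Mul(-24240, Rational(1, 11793)), Mul(Pow(-88, -1), Rational(1, 45031))) = Add(Rational(-8080, 3931), Mul(Rational(-1, 88), Rational(1, 45031))) = Add(Rational(-8080, 3931), Rational(-1, 3962728)) = Rational(-32018846171, 15577483768)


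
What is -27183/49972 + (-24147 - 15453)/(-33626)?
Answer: 40955217/64629172 ≈ 0.63370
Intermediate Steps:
-27183/49972 + (-24147 - 15453)/(-33626) = -27183*1/49972 - 39600*(-1/33626) = -2091/3844 + 19800/16813 = 40955217/64629172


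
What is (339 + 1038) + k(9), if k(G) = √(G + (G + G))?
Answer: 1377 + 3*√3 ≈ 1382.2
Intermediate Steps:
k(G) = √3*√G (k(G) = √(G + 2*G) = √(3*G) = √3*√G)
(339 + 1038) + k(9) = (339 + 1038) + √3*√9 = 1377 + √3*3 = 1377 + 3*√3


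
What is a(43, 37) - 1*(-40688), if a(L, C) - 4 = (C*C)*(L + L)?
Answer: 158426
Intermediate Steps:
a(L, C) = 4 + 2*L*C² (a(L, C) = 4 + (C*C)*(L + L) = 4 + C²*(2*L) = 4 + 2*L*C²)
a(43, 37) - 1*(-40688) = (4 + 2*43*37²) - 1*(-40688) = (4 + 2*43*1369) + 40688 = (4 + 117734) + 40688 = 117738 + 40688 = 158426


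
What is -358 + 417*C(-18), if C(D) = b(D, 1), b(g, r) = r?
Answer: 59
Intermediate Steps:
C(D) = 1
-358 + 417*C(-18) = -358 + 417*1 = -358 + 417 = 59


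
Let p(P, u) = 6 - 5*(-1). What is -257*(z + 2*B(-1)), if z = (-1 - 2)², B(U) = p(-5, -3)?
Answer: -7967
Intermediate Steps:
p(P, u) = 11 (p(P, u) = 6 + 5 = 11)
B(U) = 11
z = 9 (z = (-3)² = 9)
-257*(z + 2*B(-1)) = -257*(9 + 2*11) = -257*(9 + 22) = -257*31 = -7967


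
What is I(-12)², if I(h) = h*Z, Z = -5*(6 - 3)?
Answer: 32400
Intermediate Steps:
Z = -15 (Z = -5*3 = -15)
I(h) = -15*h (I(h) = h*(-15) = -15*h)
I(-12)² = (-15*(-12))² = 180² = 32400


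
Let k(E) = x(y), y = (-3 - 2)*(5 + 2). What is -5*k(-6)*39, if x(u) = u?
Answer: 6825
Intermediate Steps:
y = -35 (y = -5*7 = -35)
k(E) = -35
-5*k(-6)*39 = -5*(-35)*39 = 175*39 = 6825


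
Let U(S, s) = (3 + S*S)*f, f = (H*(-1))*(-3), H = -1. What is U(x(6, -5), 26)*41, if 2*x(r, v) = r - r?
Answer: -369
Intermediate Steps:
x(r, v) = 0 (x(r, v) = (r - r)/2 = (½)*0 = 0)
f = -3 (f = -1*(-1)*(-3) = 1*(-3) = -3)
U(S, s) = -9 - 3*S² (U(S, s) = (3 + S*S)*(-3) = (3 + S²)*(-3) = -9 - 3*S²)
U(x(6, -5), 26)*41 = (-9 - 3*0²)*41 = (-9 - 3*0)*41 = (-9 + 0)*41 = -9*41 = -369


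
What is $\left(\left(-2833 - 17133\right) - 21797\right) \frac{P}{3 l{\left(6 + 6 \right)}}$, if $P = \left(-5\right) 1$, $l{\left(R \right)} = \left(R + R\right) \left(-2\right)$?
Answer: $- \frac{69605}{48} \approx -1450.1$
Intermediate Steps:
$l{\left(R \right)} = - 4 R$ ($l{\left(R \right)} = 2 R \left(-2\right) = - 4 R$)
$P = -5$
$\left(\left(-2833 - 17133\right) - 21797\right) \frac{P}{3 l{\left(6 + 6 \right)}} = \left(\left(-2833 - 17133\right) - 21797\right) \left(- \frac{5}{3 \left(- 4 \left(6 + 6\right)\right)}\right) = \left(-19966 - 21797\right) \left(- \frac{5}{3 \left(\left(-4\right) 12\right)}\right) = - 41763 \left(- \frac{5}{3 \left(-48\right)}\right) = - 41763 \left(- \frac{5}{-144}\right) = - 41763 \left(\left(-5\right) \left(- \frac{1}{144}\right)\right) = \left(-41763\right) \frac{5}{144} = - \frac{69605}{48}$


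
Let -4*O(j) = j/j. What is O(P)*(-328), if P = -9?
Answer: 82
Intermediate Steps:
O(j) = -¼ (O(j) = -j/(4*j) = -¼*1 = -¼)
O(P)*(-328) = -¼*(-328) = 82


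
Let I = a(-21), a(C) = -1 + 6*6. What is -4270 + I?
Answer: -4235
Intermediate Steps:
a(C) = 35 (a(C) = -1 + 36 = 35)
I = 35
-4270 + I = -4270 + 35 = -4235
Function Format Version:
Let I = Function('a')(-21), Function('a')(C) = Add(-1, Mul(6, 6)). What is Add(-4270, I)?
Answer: -4235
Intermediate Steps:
Function('a')(C) = 35 (Function('a')(C) = Add(-1, 36) = 35)
I = 35
Add(-4270, I) = Add(-4270, 35) = -4235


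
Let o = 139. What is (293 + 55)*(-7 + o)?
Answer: 45936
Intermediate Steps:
(293 + 55)*(-7 + o) = (293 + 55)*(-7 + 139) = 348*132 = 45936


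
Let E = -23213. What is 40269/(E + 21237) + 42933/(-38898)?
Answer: -275203195/12810408 ≈ -21.483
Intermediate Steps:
40269/(E + 21237) + 42933/(-38898) = 40269/(-23213 + 21237) + 42933/(-38898) = 40269/(-1976) + 42933*(-1/38898) = 40269*(-1/1976) - 14311/12966 = -40269/1976 - 14311/12966 = -275203195/12810408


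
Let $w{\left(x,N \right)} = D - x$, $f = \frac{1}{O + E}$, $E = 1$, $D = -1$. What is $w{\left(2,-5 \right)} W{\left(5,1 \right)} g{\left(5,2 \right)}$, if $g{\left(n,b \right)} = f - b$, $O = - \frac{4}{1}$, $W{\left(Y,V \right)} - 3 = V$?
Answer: $28$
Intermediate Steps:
$W{\left(Y,V \right)} = 3 + V$
$O = -4$ ($O = \left(-4\right) 1 = -4$)
$f = - \frac{1}{3}$ ($f = \frac{1}{-4 + 1} = \frac{1}{-3} = - \frac{1}{3} \approx -0.33333$)
$g{\left(n,b \right)} = - \frac{1}{3} - b$
$w{\left(x,N \right)} = -1 - x$
$w{\left(2,-5 \right)} W{\left(5,1 \right)} g{\left(5,2 \right)} = \left(-1 - 2\right) \left(3 + 1\right) \left(- \frac{1}{3} - 2\right) = \left(-1 - 2\right) 4 \left(- \frac{1}{3} - 2\right) = \left(-3\right) 4 \left(- \frac{7}{3}\right) = \left(-12\right) \left(- \frac{7}{3}\right) = 28$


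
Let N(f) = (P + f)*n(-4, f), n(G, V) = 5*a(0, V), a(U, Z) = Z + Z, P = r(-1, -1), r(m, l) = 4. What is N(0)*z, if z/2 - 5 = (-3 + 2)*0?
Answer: 0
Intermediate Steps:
P = 4
a(U, Z) = 2*Z
n(G, V) = 10*V (n(G, V) = 5*(2*V) = 10*V)
z = 10 (z = 10 + 2*((-3 + 2)*0) = 10 + 2*(-1*0) = 10 + 2*0 = 10 + 0 = 10)
N(f) = 10*f*(4 + f) (N(f) = (4 + f)*(10*f) = 10*f*(4 + f))
N(0)*z = (10*0*(4 + 0))*10 = (10*0*4)*10 = 0*10 = 0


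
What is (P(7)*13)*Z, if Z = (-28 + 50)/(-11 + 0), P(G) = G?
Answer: -182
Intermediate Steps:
Z = -2 (Z = 22/(-11) = 22*(-1/11) = -2)
(P(7)*13)*Z = (7*13)*(-2) = 91*(-2) = -182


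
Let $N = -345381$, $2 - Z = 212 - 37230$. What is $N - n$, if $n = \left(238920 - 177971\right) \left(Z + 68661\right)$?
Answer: $-6441496650$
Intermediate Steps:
$Z = 37020$ ($Z = 2 - \left(212 - 37230\right) = 2 - -37018 = 2 + 37018 = 37020$)
$n = 6441151269$ ($n = \left(238920 - 177971\right) \left(37020 + 68661\right) = 60949 \cdot 105681 = 6441151269$)
$N - n = -345381 - 6441151269 = -6441496650$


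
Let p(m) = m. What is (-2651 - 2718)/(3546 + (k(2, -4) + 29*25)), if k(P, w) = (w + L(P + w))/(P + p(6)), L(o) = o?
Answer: -21476/17081 ≈ -1.2573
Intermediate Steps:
k(P, w) = (P + 2*w)/(6 + P) (k(P, w) = (w + (P + w))/(P + 6) = (P + 2*w)/(6 + P))
(-2651 - 2718)/(3546 + (k(2, -4) + 29*25)) = (-2651 - 2718)/(3546 + ((2 + 2*(-4))/(6 + 2) + 29*25)) = -5369/(3546 + ((2 - 8)/8 + 725)) = -5369/(3546 + ((⅛)*(-6) + 725)) = -5369/(3546 + (-¾ + 725)) = -5369/(3546 + 2897/4) = -5369/17081/4 = -5369*4/17081 = -21476/17081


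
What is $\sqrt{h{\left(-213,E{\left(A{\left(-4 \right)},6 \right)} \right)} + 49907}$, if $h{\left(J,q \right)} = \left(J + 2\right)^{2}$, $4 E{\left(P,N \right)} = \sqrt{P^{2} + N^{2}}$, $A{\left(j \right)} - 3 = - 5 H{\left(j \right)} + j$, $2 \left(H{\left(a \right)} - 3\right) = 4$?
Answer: $6 \sqrt{2623} \approx 307.29$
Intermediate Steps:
$H{\left(a \right)} = 5$ ($H{\left(a \right)} = 3 + \frac{1}{2} \cdot 4 = 3 + 2 = 5$)
$A{\left(j \right)} = -22 + j$ ($A{\left(j \right)} = 3 + \left(\left(-5\right) 5 + j\right) = 3 + \left(-25 + j\right) = -22 + j$)
$E{\left(P,N \right)} = \frac{\sqrt{N^{2} + P^{2}}}{4}$ ($E{\left(P,N \right)} = \frac{\sqrt{P^{2} + N^{2}}}{4} = \frac{\sqrt{N^{2} + P^{2}}}{4}$)
$h{\left(J,q \right)} = \left(2 + J\right)^{2}$
$\sqrt{h{\left(-213,E{\left(A{\left(-4 \right)},6 \right)} \right)} + 49907} = \sqrt{\left(2 - 213\right)^{2} + 49907} = \sqrt{\left(-211\right)^{2} + 49907} = \sqrt{44521 + 49907} = \sqrt{94428} = 6 \sqrt{2623}$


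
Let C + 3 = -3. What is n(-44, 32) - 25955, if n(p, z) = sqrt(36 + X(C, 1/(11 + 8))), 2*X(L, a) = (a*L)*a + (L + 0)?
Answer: -25955 + sqrt(11910)/19 ≈ -25949.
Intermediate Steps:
C = -6 (C = -3 - 3 = -6)
X(L, a) = L/2 + L*a**2/2 (X(L, a) = ((a*L)*a + (L + 0))/2 = ((L*a)*a + L)/2 = (L*a**2 + L)/2 = (L + L*a**2)/2 = L/2 + L*a**2/2)
n(p, z) = sqrt(11910)/19 (n(p, z) = sqrt(36 + (1/2)*(-6)*(1 + (1/(11 + 8))**2)) = sqrt(36 + (1/2)*(-6)*(1 + (1/19)**2)) = sqrt(36 + (1/2)*(-6)*(1 + 1/361)) = sqrt(36 + (1/2)*(-6)*(362/361)) = sqrt(36 - 1086/361) = sqrt(11910/361) = sqrt(11910)/19)
n(-44, 32) - 25955 = sqrt(11910)/19 - 25955 = -25955 + sqrt(11910)/19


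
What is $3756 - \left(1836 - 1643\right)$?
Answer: $3563$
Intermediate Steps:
$3756 - \left(1836 - 1643\right) = 3756 - 193 = 3563$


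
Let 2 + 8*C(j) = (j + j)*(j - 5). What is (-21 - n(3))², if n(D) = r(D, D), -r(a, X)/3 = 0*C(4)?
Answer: 441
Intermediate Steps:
C(j) = -¼ + j*(-5 + j)/4 (C(j) = -¼ + ((j + j)*(j - 5))/8 = -¼ + ((2*j)*(-5 + j))/8 = -¼ + (2*j*(-5 + j))/8 = -¼ + j*(-5 + j)/4)
r(a, X) = 0 (r(a, X) = -0*(-¼ - 5/4*4 + (¼)*4²) = -0*(-¼ - 5 + (¼)*16) = -0*(-¼ - 5 + 4) = -0*(-5)/4 = -3*0 = 0)
n(D) = 0
(-21 - n(3))² = (-21 - 1*0)² = (-21 + 0)² = (-21)² = 441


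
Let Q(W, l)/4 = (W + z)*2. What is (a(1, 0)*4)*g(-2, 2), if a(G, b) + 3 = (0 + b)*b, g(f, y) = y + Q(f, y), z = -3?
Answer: 456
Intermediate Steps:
Q(W, l) = -24 + 8*W (Q(W, l) = 4*((W - 3)*2) = 4*((-3 + W)*2) = 4*(-6 + 2*W) = -24 + 8*W)
g(f, y) = -24 + y + 8*f (g(f, y) = y + (-24 + 8*f) = -24 + y + 8*f)
a(G, b) = -3 + b² (a(G, b) = -3 + (0 + b)*b = -3 + b*b = -3 + b²)
(a(1, 0)*4)*g(-2, 2) = ((-3 + 0²)*4)*(-24 + 2 + 8*(-2)) = ((-3 + 0)*4)*(-24 + 2 - 16) = -3*4*(-38) = -12*(-38) = 456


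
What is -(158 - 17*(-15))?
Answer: -413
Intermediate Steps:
-(158 - 17*(-15)) = -(158 + 255) = -1*413 = -413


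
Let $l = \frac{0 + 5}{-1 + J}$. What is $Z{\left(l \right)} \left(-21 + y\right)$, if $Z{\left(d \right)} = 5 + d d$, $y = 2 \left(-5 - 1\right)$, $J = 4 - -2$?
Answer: $-198$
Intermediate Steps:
$J = 6$ ($J = 4 + 2 = 6$)
$y = -12$ ($y = 2 \left(-6\right) = -12$)
$l = 1$ ($l = \frac{0 + 5}{-1 + 6} = \frac{5}{5} = 5 \cdot \frac{1}{5} = 1$)
$Z{\left(d \right)} = 5 + d^{2}$
$Z{\left(l \right)} \left(-21 + y\right) = \left(5 + 1^{2}\right) \left(-21 - 12\right) = \left(5 + 1\right) \left(-33\right) = 6 \left(-33\right) = -198$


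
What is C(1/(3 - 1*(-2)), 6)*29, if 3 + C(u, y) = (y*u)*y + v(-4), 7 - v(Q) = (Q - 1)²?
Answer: -2001/5 ≈ -400.20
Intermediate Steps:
v(Q) = 7 - (-1 + Q)² (v(Q) = 7 - (Q - 1)² = 7 - (-1 + Q)²)
C(u, y) = -21 + u*y² (C(u, y) = -3 + ((y*u)*y + (7 - (-1 - 4)²)) = -3 + ((u*y)*y + (7 - 1*(-5)²)) = -3 + (u*y² + (7 - 1*25)) = -3 + (u*y² + (7 - 25)) = -3 + (u*y² - 18) = -3 + (-18 + u*y²) = -21 + u*y²)
C(1/(3 - 1*(-2)), 6)*29 = (-21 + 6²/(3 - 1*(-2)))*29 = (-21 + 36/(3 + 2))*29 = (-21 + 36/5)*29 = -69/5*29 = -2001/5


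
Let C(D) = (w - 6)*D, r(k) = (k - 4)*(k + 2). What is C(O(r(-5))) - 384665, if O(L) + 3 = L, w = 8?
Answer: -384617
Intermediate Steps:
r(k) = (-4 + k)*(2 + k)
O(L) = -3 + L
C(D) = 2*D (C(D) = (8 - 6)*D = 2*D)
C(O(r(-5))) - 384665 = 2*(-3 + (-8 + (-5)² - 2*(-5))) - 384665 = 2*(-3 + (-8 + 25 + 10)) - 384665 = 2*(-3 + 27) - 384665 = 2*24 - 384665 = 48 - 384665 = -384617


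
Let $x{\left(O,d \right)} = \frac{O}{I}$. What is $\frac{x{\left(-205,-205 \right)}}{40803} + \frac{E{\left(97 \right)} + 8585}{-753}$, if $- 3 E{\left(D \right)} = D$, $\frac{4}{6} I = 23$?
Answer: $- \frac{2675505148}{235555719} \approx -11.358$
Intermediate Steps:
$I = \frac{69}{2}$ ($I = \frac{3}{2} \cdot 23 = \frac{69}{2} \approx 34.5$)
$E{\left(D \right)} = - \frac{D}{3}$
$x{\left(O,d \right)} = \frac{2 O}{69}$ ($x{\left(O,d \right)} = \frac{O}{\frac{69}{2}} = O \frac{2}{69} = \frac{2 O}{69}$)
$\frac{x{\left(-205,-205 \right)}}{40803} + \frac{E{\left(97 \right)} + 8585}{-753} = \frac{\frac{2}{69} \left(-205\right)}{40803} + \frac{\left(- \frac{1}{3}\right) 97 + 8585}{-753} = \left(- \frac{410}{69}\right) \frac{1}{40803} + \left(- \frac{97}{3} + 8585\right) \left(- \frac{1}{753}\right) = - \frac{410}{2815407} + \frac{25658}{3} \left(- \frac{1}{753}\right) = - \frac{410}{2815407} - \frac{25658}{2259} = - \frac{2675505148}{235555719}$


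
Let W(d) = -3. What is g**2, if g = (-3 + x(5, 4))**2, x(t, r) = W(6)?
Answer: 1296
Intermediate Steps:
x(t, r) = -3
g = 36 (g = (-3 - 3)**2 = (-6)**2 = 36)
g**2 = 36**2 = 1296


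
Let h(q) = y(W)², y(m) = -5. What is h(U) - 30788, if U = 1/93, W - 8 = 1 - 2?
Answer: -30763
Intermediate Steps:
W = 7 (W = 8 + (1 - 2) = 8 - 1 = 7)
U = 1/93 ≈ 0.010753
h(q) = 25 (h(q) = (-5)² = 25)
h(U) - 30788 = 25 - 30788 = -30763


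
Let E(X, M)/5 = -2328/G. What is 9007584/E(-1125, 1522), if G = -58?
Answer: 21768328/485 ≈ 44883.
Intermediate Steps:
E(X, M) = 5820/29 (E(X, M) = 5*(-2328/(-58)) = 5*(-2328*(-1/58)) = 5*(1164/29) = 5820/29)
9007584/E(-1125, 1522) = 9007584/(5820/29) = 9007584*(29/5820) = 21768328/485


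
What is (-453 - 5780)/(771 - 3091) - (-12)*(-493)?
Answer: -13718887/2320 ≈ -5913.3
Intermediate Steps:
(-453 - 5780)/(771 - 3091) - (-12)*(-493) = -6233/(-2320) - 1*5916 = -6233*(-1/2320) - 5916 = 6233/2320 - 5916 = -13718887/2320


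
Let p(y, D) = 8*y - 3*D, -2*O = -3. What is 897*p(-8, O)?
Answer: -122889/2 ≈ -61445.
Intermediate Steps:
O = 3/2 (O = -½*(-3) = 3/2 ≈ 1.5000)
p(y, D) = -3*D + 8*y
897*p(-8, O) = 897*(-3*3/2 + 8*(-8)) = 897*(-9/2 - 64) = 897*(-137/2) = -122889/2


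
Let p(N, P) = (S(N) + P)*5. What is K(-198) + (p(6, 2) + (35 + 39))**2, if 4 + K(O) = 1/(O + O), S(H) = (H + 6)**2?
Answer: 255979151/396 ≈ 6.4641e+5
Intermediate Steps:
S(H) = (6 + H)**2
p(N, P) = 5*P + 5*(6 + N)**2 (p(N, P) = ((6 + N)**2 + P)*5 = (P + (6 + N)**2)*5 = 5*P + 5*(6 + N)**2)
K(O) = -4 + 1/(2*O) (K(O) = -4 + 1/(O + O) = -4 + 1/(2*O))
K(-198) + (p(6, 2) + (35 + 39))**2 = (-4 + (1/2)/(-198)) + ((5*2 + 5*(6 + 6)**2) + (35 + 39))**2 = (-4 + (1/2)*(-1/198)) + ((10 + 5*12**2) + 74)**2 = (-4 - 1/396) + ((10 + 5*144) + 74)**2 = -1585/396 + ((10 + 720) + 74)**2 = -1585/396 + (730 + 74)**2 = -1585/396 + 804**2 = -1585/396 + 646416 = 255979151/396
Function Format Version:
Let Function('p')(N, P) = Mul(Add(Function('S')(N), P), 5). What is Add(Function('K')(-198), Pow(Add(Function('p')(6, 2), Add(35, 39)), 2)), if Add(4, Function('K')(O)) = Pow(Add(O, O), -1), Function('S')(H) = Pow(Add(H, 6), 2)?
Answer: Rational(255979151, 396) ≈ 6.4641e+5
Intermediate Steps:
Function('S')(H) = Pow(Add(6, H), 2)
Function('p')(N, P) = Add(Mul(5, P), Mul(5, Pow(Add(6, N), 2))) (Function('p')(N, P) = Mul(Add(Pow(Add(6, N), 2), P), 5) = Mul(Add(P, Pow(Add(6, N), 2)), 5) = Add(Mul(5, P), Mul(5, Pow(Add(6, N), 2))))
Function('K')(O) = Add(-4, Mul(Rational(1, 2), Pow(O, -1))) (Function('K')(O) = Add(-4, Pow(Add(O, O), -1)) = Add(-4, Pow(Mul(2, O), -1)) = Add(-4, Mul(Rational(1, 2), Pow(O, -1))))
Add(Function('K')(-198), Pow(Add(Function('p')(6, 2), Add(35, 39)), 2)) = Add(Add(-4, Mul(Rational(1, 2), Pow(-198, -1))), Pow(Add(Add(Mul(5, 2), Mul(5, Pow(Add(6, 6), 2))), Add(35, 39)), 2)) = Add(Add(-4, Mul(Rational(1, 2), Rational(-1, 198))), Pow(Add(Add(10, Mul(5, Pow(12, 2))), 74), 2)) = Add(Add(-4, Rational(-1, 396)), Pow(Add(Add(10, Mul(5, 144)), 74), 2)) = Add(Rational(-1585, 396), Pow(Add(Add(10, 720), 74), 2)) = Add(Rational(-1585, 396), Pow(Add(730, 74), 2)) = Add(Rational(-1585, 396), Pow(804, 2)) = Add(Rational(-1585, 396), 646416) = Rational(255979151, 396)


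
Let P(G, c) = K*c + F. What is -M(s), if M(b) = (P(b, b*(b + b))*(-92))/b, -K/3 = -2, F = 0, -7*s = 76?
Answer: -83904/7 ≈ -11986.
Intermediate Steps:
s = -76/7 (s = -⅐*76 = -76/7 ≈ -10.857)
K = 6 (K = -3*(-2) = 6)
P(G, c) = 6*c (P(G, c) = 6*c + 0 = 6*c)
M(b) = -1104*b (M(b) = ((6*(b*(b + b)))*(-92))/b = ((6*(b*(2*b)))*(-92))/b = ((6*(2*b²))*(-92))/b = ((12*b²)*(-92))/b = (-1104*b²)/b = -1104*b)
-M(s) = -(-1104)*(-76)/7 = -1*83904/7 = -83904/7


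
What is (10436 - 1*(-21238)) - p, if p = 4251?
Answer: 27423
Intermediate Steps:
(10436 - 1*(-21238)) - p = (10436 - 1*(-21238)) - 1*4251 = (10436 + 21238) - 4251 = 31674 - 4251 = 27423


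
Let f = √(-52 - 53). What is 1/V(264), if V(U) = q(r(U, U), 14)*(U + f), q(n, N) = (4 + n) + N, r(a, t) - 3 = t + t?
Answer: 88/12773583 - I*√105/38320749 ≈ 6.8892e-6 - 2.674e-7*I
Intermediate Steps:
r(a, t) = 3 + 2*t (r(a, t) = 3 + (t + t) = 3 + 2*t)
q(n, N) = 4 + N + n
f = I*√105 (f = √(-105) = I*√105 ≈ 10.247*I)
V(U) = (21 + 2*U)*(U + I*√105) (V(U) = (4 + 14 + (3 + 2*U))*(U + I*√105) = (21 + 2*U)*(U + I*√105))
1/V(264) = 1/((21 + 2*264)*(264 + I*√105)) = 1/((21 + 528)*(264 + I*√105)) = 1/(549*(264 + I*√105)) = 1/(144936 + 549*I*√105)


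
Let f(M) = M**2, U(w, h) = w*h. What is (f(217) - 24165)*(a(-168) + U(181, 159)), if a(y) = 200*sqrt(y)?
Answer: 659729796 + 9169600*I*sqrt(42) ≈ 6.5973e+8 + 5.9426e+7*I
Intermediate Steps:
U(w, h) = h*w
(f(217) - 24165)*(a(-168) + U(181, 159)) = (217**2 - 24165)*(200*sqrt(-168) + 159*181) = (47089 - 24165)*(200*(2*I*sqrt(42)) + 28779) = 22924*(400*I*sqrt(42) + 28779) = 22924*(28779 + 400*I*sqrt(42)) = 659729796 + 9169600*I*sqrt(42)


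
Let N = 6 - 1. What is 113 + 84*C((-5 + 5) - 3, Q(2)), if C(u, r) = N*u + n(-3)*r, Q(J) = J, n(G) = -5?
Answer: -1987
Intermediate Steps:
N = 5
C(u, r) = -5*r + 5*u (C(u, r) = 5*u - 5*r = -5*r + 5*u)
113 + 84*C((-5 + 5) - 3, Q(2)) = 113 + 84*(-5*2 + 5*((-5 + 5) - 3)) = 113 + 84*(-10 + 5*(0 - 3)) = 113 + 84*(-10 + 5*(-3)) = 113 + 84*(-10 - 15) = 113 + 84*(-25) = 113 - 2100 = -1987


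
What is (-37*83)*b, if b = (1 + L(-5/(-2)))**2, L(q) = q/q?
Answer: -12284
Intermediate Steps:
L(q) = 1
b = 4 (b = (1 + 1)**2 = 2**2 = 4)
(-37*83)*b = -37*83*4 = -3071*4 = -12284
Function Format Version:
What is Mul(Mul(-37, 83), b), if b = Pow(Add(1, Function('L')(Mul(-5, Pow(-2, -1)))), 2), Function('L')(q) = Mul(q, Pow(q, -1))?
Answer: -12284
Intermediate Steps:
Function('L')(q) = 1
b = 4 (b = Pow(Add(1, 1), 2) = Pow(2, 2) = 4)
Mul(Mul(-37, 83), b) = Mul(Mul(-37, 83), 4) = Mul(-3071, 4) = -12284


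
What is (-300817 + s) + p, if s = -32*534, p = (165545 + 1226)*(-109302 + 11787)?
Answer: -16262991970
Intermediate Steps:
p = -16262674065 (p = 166771*(-97515) = -16262674065)
s = -17088
(-300817 + s) + p = (-300817 - 17088) - 16262674065 = -317905 - 16262674065 = -16262991970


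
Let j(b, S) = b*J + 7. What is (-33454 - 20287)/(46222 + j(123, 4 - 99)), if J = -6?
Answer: -53741/45491 ≈ -1.1814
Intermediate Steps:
j(b, S) = 7 - 6*b (j(b, S) = b*(-6) + 7 = -6*b + 7 = 7 - 6*b)
(-33454 - 20287)/(46222 + j(123, 4 - 99)) = (-33454 - 20287)/(46222 + (7 - 6*123)) = -53741/(46222 + (7 - 738)) = -53741/(46222 - 731) = -53741/45491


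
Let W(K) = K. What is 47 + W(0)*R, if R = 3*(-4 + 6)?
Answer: 47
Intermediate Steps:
R = 6 (R = 3*2 = 6)
47 + W(0)*R = 47 + 0*6 = 47 + 0 = 47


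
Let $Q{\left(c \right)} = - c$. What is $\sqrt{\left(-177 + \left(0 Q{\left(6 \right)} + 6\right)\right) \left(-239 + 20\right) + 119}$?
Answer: $8 \sqrt{587} \approx 193.82$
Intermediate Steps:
$\sqrt{\left(-177 + \left(0 Q{\left(6 \right)} + 6\right)\right) \left(-239 + 20\right) + 119} = \sqrt{\left(-177 + \left(0 \left(\left(-1\right) 6\right) + 6\right)\right) \left(-239 + 20\right) + 119} = \sqrt{\left(-177 + \left(0 \left(-6\right) + 6\right)\right) \left(-219\right) + 119} = \sqrt{\left(-177 + \left(0 + 6\right)\right) \left(-219\right) + 119} = \sqrt{\left(-177 + 6\right) \left(-219\right) + 119} = \sqrt{\left(-171\right) \left(-219\right) + 119} = \sqrt{37449 + 119} = \sqrt{37568} = 8 \sqrt{587}$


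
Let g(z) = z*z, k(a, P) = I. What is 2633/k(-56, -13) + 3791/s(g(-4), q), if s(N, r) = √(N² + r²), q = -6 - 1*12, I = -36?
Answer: -2633/36 + 3791*√145/290 ≈ 84.274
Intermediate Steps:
k(a, P) = -36
g(z) = z²
q = -18 (q = -6 - 12 = -18)
2633/k(-56, -13) + 3791/s(g(-4), q) = 2633/(-36) + 3791/(√(((-4)²)² + (-18)²)) = 2633*(-1/36) + 3791/(√(16² + 324)) = -2633/36 + 3791/(√(256 + 324)) = -2633/36 + 3791/(√580) = -2633/36 + 3791/((2*√145)) = -2633/36 + 3791*(√145/290) = -2633/36 + 3791*√145/290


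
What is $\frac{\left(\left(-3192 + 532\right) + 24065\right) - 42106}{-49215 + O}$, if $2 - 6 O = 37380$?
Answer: $\frac{62103}{166334} \approx 0.37336$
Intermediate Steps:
$O = - \frac{18689}{3}$ ($O = \frac{1}{3} - 6230 = - \frac{18689}{3} \approx -6229.7$)
$\frac{\left(\left(-3192 + 532\right) + 24065\right) - 42106}{-49215 + O} = \frac{\left(\left(-3192 + 532\right) + 24065\right) - 42106}{-49215 - \frac{18689}{3}} = \frac{\left(-2660 + 24065\right) - 42106}{- \frac{166334}{3}} = \left(21405 - 42106\right) \left(- \frac{3}{166334}\right) = \left(-20701\right) \left(- \frac{3}{166334}\right) = \frac{62103}{166334}$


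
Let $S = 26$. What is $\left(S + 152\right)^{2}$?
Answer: $31684$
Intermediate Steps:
$\left(S + 152\right)^{2} = \left(26 + 152\right)^{2} = 178^{2} = 31684$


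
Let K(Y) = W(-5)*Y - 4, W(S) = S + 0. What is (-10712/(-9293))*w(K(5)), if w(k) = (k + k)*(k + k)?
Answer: 36035168/9293 ≈ 3877.7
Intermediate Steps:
W(S) = S
K(Y) = -4 - 5*Y (K(Y) = -5*Y - 4 = -4 - 5*Y)
w(k) = 4*k**2 (w(k) = (2*k)*(2*k) = 4*k**2)
(-10712/(-9293))*w(K(5)) = (-10712/(-9293))*(4*(-4 - 5*5)**2) = (-10712*(-1/9293))*(4*(-4 - 25)**2) = 10712*(4*(-29)**2)/9293 = 10712*(4*841)/9293 = (10712/9293)*3364 = 36035168/9293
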